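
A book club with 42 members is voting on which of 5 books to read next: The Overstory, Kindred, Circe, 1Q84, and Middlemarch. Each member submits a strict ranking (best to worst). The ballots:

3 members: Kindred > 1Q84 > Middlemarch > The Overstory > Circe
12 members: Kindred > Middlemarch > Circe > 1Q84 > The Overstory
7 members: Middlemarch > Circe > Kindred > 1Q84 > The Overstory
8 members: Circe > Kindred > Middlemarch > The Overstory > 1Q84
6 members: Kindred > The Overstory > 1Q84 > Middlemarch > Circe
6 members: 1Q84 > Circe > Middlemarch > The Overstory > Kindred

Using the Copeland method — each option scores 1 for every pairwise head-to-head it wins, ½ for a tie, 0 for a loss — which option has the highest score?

Kindred

The Overstory: loses to Kindred, Circe, 1Q84, and Middlemarch → score 0.
Kindred: beats The Overstory, 1Q84, and Middlemarch; ties Circe → score 3.5.
Circe: beats The Overstory and 1Q84; ties Kindred; loses to Middlemarch → score 2.5.
1Q84: beats The Overstory; loses to Kindred, Circe, and Middlemarch → score 1.
Middlemarch: beats The Overstory, Circe, and 1Q84; loses to Kindred → score 3.
Kindred has the best pairwise record.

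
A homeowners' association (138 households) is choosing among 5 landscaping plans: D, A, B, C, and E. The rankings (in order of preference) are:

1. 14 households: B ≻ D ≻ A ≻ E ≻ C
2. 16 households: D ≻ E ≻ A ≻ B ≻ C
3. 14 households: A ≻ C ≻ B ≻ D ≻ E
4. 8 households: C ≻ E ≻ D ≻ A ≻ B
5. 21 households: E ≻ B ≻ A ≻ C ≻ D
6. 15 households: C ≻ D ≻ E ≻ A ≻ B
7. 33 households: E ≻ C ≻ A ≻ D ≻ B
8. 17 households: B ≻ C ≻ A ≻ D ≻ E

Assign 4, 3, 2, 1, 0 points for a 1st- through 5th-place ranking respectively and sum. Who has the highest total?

E

D: 14·3 + 16·4 + 14·1 + 8·2 + 21·0 + 15·3 + 33·1 + 17·1 = 231
A: 14·2 + 16·2 + 14·4 + 8·1 + 21·2 + 15·1 + 33·2 + 17·2 = 281
B: 14·4 + 16·1 + 14·2 + 8·0 + 21·3 + 15·0 + 33·0 + 17·4 = 231
C: 14·0 + 16·0 + 14·3 + 8·4 + 21·1 + 15·4 + 33·3 + 17·3 = 305
E: 14·1 + 16·3 + 14·0 + 8·3 + 21·4 + 15·2 + 33·4 + 17·0 = 332
E has the highest Borda score (332).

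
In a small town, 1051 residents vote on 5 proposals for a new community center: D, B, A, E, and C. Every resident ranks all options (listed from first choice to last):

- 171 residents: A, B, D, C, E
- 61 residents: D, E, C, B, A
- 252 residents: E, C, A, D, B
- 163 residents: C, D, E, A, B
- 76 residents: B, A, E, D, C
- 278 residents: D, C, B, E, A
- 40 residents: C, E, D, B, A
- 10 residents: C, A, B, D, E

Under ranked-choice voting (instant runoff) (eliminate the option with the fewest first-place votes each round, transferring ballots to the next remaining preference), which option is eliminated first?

B

Round 1: D 339, B 76, A 171, E 252, C 213. Eliminate B.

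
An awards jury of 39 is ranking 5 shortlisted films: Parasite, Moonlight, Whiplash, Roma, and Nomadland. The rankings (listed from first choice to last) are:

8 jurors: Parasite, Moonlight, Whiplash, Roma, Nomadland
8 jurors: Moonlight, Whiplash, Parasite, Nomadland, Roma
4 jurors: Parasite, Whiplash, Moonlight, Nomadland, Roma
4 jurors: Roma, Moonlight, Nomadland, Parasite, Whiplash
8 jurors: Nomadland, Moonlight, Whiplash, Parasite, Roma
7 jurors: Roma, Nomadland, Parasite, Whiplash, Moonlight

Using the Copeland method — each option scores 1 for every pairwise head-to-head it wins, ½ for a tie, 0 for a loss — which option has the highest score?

Moonlight

Parasite: beats Whiplash, Roma, and Nomadland; loses to Moonlight → score 3.
Moonlight: beats Parasite, Whiplash, Roma, and Nomadland → score 4.
Whiplash: beats Roma and Nomadland; loses to Parasite and Moonlight → score 2.
Roma: loses to Parasite, Moonlight, Whiplash, and Nomadland → score 0.
Nomadland: beats Roma; loses to Parasite, Moonlight, and Whiplash → score 1.
Moonlight has the best pairwise record.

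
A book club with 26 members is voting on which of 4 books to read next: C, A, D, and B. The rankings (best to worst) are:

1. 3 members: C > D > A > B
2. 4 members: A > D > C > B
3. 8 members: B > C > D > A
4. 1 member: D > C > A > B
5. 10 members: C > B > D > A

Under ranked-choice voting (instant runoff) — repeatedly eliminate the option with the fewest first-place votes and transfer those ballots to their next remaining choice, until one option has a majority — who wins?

Round 1: C 13, A 4, D 1, B 8. Eliminate D.
Round 2: C 14, A 4, B 8. C has a majority.

C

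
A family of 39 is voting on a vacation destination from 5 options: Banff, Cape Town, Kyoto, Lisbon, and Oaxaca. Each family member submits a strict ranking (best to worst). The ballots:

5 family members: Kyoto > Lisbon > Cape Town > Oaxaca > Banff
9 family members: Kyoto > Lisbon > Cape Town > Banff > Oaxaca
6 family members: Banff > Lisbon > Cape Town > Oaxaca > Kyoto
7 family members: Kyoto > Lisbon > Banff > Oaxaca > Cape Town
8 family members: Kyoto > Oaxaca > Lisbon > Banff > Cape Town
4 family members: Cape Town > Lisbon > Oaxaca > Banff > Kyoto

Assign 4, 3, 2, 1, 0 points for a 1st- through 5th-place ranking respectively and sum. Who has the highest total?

Banff: 5·0 + 9·1 + 6·4 + 7·2 + 8·1 + 4·1 = 59
Cape Town: 5·2 + 9·2 + 6·2 + 7·0 + 8·0 + 4·4 = 56
Kyoto: 5·4 + 9·4 + 6·0 + 7·4 + 8·4 + 4·0 = 116
Lisbon: 5·3 + 9·3 + 6·3 + 7·3 + 8·2 + 4·3 = 109
Oaxaca: 5·1 + 9·0 + 6·1 + 7·1 + 8·3 + 4·2 = 50
Kyoto has the highest Borda score (116).

Kyoto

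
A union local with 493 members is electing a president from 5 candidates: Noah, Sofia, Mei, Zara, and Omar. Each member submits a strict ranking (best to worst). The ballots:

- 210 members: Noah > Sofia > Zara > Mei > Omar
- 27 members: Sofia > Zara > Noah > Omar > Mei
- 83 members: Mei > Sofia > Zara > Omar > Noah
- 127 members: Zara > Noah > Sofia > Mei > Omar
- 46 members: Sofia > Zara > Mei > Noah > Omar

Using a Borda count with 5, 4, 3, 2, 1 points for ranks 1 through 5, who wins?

Noah: 210·5 + 27·3 + 83·1 + 127·4 + 46·2 = 1814
Sofia: 210·4 + 27·5 + 83·4 + 127·3 + 46·5 = 1918
Mei: 210·2 + 27·1 + 83·5 + 127·2 + 46·3 = 1254
Zara: 210·3 + 27·4 + 83·3 + 127·5 + 46·4 = 1806
Omar: 210·1 + 27·2 + 83·2 + 127·1 + 46·1 = 603
Sofia has the highest Borda score (1918).

Sofia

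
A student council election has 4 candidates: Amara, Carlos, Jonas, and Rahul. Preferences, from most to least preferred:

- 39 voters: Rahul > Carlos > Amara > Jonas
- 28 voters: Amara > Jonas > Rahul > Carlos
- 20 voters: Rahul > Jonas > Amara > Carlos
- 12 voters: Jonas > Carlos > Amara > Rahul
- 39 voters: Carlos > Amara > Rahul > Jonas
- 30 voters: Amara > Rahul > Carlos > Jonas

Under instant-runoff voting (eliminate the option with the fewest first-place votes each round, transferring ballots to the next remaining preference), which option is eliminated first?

Round 1: Amara 58, Carlos 39, Jonas 12, Rahul 59. Eliminate Jonas.

Jonas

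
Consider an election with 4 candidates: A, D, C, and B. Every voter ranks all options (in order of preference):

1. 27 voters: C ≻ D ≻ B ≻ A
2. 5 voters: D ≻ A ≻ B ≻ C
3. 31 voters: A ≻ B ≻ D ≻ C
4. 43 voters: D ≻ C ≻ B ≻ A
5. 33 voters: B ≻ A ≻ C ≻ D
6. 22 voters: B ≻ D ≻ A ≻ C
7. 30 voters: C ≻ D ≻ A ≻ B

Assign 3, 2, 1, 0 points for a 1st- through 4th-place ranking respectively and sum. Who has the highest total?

A: 27·0 + 5·2 + 31·3 + 43·0 + 33·2 + 22·1 + 30·1 = 221
D: 27·2 + 5·3 + 31·1 + 43·3 + 33·0 + 22·2 + 30·2 = 333
C: 27·3 + 5·0 + 31·0 + 43·2 + 33·1 + 22·0 + 30·3 = 290
B: 27·1 + 5·1 + 31·2 + 43·1 + 33·3 + 22·3 + 30·0 = 302
D has the highest Borda score (333).

D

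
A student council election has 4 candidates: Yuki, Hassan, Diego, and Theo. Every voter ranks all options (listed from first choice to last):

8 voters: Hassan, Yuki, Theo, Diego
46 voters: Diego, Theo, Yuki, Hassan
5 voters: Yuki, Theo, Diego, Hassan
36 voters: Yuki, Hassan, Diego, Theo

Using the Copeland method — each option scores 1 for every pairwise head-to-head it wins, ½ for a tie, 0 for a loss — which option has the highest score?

Yuki: beats Hassan, Diego, and Theo → score 3.
Hassan: loses to Yuki, Diego, and Theo → score 0.
Diego: beats Hassan and Theo; loses to Yuki → score 2.
Theo: beats Hassan; loses to Yuki and Diego → score 1.
Yuki has the best pairwise record.

Yuki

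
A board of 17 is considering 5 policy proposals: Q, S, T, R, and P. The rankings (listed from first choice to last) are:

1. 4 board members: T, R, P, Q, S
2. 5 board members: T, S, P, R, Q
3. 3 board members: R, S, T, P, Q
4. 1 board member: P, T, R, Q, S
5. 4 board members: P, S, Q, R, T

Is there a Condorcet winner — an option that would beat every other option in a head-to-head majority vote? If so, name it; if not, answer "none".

T vs Q: 13–4 for T.
T vs S: 10–7 for T.
T vs R: 10–7 for T.
T vs P: 12–5 for T.
T beats every other option head-to-head.

T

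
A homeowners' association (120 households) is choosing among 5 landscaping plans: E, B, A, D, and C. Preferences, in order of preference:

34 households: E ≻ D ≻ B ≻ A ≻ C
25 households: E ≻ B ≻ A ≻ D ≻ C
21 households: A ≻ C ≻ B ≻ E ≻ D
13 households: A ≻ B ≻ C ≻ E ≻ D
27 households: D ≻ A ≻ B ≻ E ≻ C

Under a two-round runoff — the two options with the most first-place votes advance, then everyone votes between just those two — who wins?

Round 1 first-place votes: E 59, B 0, A 34, D 27, C 0.
E and A advance.
Runoff: E is preferred to A by 59 voters; A by 61.
A wins the runoff.

A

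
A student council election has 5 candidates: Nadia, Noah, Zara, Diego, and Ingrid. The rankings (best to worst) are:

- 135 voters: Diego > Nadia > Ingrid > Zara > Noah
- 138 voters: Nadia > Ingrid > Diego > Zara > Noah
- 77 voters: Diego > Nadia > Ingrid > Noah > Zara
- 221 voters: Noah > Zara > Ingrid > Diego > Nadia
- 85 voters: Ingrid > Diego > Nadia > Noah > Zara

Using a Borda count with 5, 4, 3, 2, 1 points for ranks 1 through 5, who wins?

Ingrid

Nadia: 135·4 + 138·5 + 77·4 + 221·1 + 85·3 = 2014
Noah: 135·1 + 138·1 + 77·2 + 221·5 + 85·2 = 1702
Zara: 135·2 + 138·2 + 77·1 + 221·4 + 85·1 = 1592
Diego: 135·5 + 138·3 + 77·5 + 221·2 + 85·4 = 2256
Ingrid: 135·3 + 138·4 + 77·3 + 221·3 + 85·5 = 2276
Ingrid has the highest Borda score (2276).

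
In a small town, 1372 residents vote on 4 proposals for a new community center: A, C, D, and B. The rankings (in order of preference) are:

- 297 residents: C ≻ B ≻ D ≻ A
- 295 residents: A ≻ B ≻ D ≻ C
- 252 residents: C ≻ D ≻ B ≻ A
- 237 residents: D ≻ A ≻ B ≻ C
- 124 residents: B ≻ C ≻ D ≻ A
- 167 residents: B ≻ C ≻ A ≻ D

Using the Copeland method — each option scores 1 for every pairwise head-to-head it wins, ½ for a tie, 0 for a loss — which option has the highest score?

A: loses to C, D, and B → score 0.
C: beats A and D; loses to B → score 2.
D: beats A; loses to C and B → score 1.
B: beats A, C, and D → score 3.
B has the best pairwise record.

B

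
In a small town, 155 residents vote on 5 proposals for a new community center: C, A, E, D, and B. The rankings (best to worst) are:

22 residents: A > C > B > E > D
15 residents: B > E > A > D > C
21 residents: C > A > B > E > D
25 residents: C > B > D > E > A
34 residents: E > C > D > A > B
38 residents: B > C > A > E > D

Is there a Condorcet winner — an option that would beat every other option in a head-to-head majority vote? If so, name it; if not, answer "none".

C

C vs A: 118–37 for C.
C vs E: 106–49 for C.
C vs D: 140–15 for C.
C vs B: 102–53 for C.
C beats every other option head-to-head.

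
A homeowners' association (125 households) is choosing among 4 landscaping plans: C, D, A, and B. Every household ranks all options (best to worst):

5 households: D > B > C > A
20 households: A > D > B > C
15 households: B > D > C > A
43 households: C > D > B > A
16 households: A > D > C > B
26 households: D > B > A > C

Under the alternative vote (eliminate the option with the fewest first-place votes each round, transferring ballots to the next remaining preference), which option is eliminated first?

Round 1: C 43, D 31, A 36, B 15. Eliminate B.

B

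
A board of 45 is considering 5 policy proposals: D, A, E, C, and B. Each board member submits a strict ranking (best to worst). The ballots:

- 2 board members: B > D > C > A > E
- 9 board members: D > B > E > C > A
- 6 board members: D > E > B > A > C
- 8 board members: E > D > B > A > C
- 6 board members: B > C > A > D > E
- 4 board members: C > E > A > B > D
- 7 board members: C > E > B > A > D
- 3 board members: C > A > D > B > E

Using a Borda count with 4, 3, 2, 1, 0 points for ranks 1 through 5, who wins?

D: 2·3 + 9·4 + 6·4 + 8·3 + 6·1 + 4·0 + 7·0 + 3·2 = 102
A: 2·1 + 9·0 + 6·1 + 8·1 + 6·2 + 4·2 + 7·1 + 3·3 = 52
E: 2·0 + 9·2 + 6·3 + 8·4 + 6·0 + 4·3 + 7·3 + 3·0 = 101
C: 2·2 + 9·1 + 6·0 + 8·0 + 6·3 + 4·4 + 7·4 + 3·4 = 87
B: 2·4 + 9·3 + 6·2 + 8·2 + 6·4 + 4·1 + 7·2 + 3·1 = 108
B has the highest Borda score (108).

B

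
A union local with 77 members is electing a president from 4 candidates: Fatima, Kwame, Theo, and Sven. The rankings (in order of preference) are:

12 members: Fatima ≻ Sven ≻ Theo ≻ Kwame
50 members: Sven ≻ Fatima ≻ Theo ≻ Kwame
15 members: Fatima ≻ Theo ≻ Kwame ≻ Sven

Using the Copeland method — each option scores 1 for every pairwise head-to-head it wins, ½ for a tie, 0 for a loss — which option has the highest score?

Fatima: beats Kwame and Theo; loses to Sven → score 2.
Kwame: loses to Fatima, Theo, and Sven → score 0.
Theo: beats Kwame; loses to Fatima and Sven → score 1.
Sven: beats Fatima, Kwame, and Theo → score 3.
Sven has the best pairwise record.

Sven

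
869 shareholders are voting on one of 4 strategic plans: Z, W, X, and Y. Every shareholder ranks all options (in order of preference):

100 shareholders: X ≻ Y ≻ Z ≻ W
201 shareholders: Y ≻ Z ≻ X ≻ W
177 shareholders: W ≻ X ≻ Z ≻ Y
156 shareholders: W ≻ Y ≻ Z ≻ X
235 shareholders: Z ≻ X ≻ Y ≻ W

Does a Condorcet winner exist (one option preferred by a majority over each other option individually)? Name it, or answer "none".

none

Checking pairwise contests:
Y beats Z 457–412.
Z beats W 536–333.
Z beats X 592–277.
X beats Y 512–357.
Every option loses at least one head-to-head, so there is no Condorcet winner.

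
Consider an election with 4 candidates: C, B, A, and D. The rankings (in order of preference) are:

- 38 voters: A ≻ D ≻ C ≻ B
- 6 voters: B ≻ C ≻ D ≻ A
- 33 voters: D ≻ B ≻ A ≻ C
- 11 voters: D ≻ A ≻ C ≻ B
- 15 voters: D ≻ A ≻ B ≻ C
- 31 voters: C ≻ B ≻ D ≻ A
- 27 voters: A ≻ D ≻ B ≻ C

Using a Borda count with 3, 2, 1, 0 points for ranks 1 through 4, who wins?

C: 38·1 + 6·2 + 33·0 + 11·1 + 15·0 + 31·3 + 27·0 = 154
B: 38·0 + 6·3 + 33·2 + 11·0 + 15·1 + 31·2 + 27·1 = 188
A: 38·3 + 6·0 + 33·1 + 11·2 + 15·2 + 31·0 + 27·3 = 280
D: 38·2 + 6·1 + 33·3 + 11·3 + 15·3 + 31·1 + 27·2 = 344
D has the highest Borda score (344).

D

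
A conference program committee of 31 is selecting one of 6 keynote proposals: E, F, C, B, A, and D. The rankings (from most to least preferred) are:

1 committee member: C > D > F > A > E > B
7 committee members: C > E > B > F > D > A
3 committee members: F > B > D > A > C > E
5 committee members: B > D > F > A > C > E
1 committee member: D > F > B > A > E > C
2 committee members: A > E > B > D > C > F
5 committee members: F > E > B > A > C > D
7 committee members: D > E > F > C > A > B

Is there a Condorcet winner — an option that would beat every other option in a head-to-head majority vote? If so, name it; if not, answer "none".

Checking pairwise contests:
C beats E 16–15.
E beats F 16–15.
F beats C 21–10.
E beats B 22–9.
E beats A 19–12.
B beats D 22–9.
Every option loses at least one head-to-head, so there is no Condorcet winner.

none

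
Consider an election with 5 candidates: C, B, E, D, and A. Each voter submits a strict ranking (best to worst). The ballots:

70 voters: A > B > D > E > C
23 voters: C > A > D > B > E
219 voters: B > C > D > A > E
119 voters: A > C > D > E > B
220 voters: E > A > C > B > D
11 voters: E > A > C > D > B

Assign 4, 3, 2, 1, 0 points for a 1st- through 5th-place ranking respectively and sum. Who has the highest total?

C: 70·0 + 23·4 + 219·3 + 119·3 + 220·2 + 11·2 = 1568
B: 70·3 + 23·1 + 219·4 + 119·0 + 220·1 + 11·0 = 1329
E: 70·1 + 23·0 + 219·0 + 119·1 + 220·4 + 11·4 = 1113
D: 70·2 + 23·2 + 219·2 + 119·2 + 220·0 + 11·1 = 873
A: 70·4 + 23·3 + 219·1 + 119·4 + 220·3 + 11·3 = 1737
A has the highest Borda score (1737).

A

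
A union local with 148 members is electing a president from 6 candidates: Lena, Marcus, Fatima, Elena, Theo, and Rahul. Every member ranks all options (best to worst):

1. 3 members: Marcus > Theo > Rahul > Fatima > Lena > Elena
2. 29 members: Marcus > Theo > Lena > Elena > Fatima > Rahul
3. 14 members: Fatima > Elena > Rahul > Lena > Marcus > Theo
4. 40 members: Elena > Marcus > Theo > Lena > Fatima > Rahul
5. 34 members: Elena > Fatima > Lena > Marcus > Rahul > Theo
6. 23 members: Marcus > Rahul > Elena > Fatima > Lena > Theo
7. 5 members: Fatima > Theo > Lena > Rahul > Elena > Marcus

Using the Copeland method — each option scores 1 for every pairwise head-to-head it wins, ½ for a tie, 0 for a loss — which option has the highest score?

Elena

Lena: beats Rahul; loses to Marcus, Fatima, Elena, and Theo → score 1.
Marcus: beats Lena, Fatima, Theo, and Rahul; loses to Elena → score 4.
Fatima: beats Lena, Theo, and Rahul; loses to Marcus and Elena → score 3.
Elena: beats Lena, Marcus, Fatima, Theo, and Rahul → score 5.
Theo: beats Lena and Rahul; loses to Marcus, Fatima, and Elena → score 2.
Rahul: loses to Lena, Marcus, Fatima, Elena, and Theo → score 0.
Elena has the best pairwise record.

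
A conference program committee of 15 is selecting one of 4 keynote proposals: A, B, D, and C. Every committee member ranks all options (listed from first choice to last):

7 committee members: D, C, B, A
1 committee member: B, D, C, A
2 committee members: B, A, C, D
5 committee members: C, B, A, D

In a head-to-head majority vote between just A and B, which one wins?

B

Voters preferring A to B: 0; preferring B to A: 15.
B wins the head-to-head.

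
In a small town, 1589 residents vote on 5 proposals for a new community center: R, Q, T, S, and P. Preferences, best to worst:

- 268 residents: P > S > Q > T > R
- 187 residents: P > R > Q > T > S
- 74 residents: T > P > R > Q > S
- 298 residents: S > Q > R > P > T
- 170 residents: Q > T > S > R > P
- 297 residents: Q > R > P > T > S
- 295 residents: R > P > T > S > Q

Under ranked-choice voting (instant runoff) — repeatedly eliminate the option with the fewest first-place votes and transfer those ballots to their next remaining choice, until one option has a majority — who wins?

P

Round 1: R 295, Q 467, T 74, S 298, P 455. Eliminate T.
Round 2: R 295, Q 467, S 298, P 529. Eliminate R.
Round 3: Q 467, S 298, P 824. P has a majority.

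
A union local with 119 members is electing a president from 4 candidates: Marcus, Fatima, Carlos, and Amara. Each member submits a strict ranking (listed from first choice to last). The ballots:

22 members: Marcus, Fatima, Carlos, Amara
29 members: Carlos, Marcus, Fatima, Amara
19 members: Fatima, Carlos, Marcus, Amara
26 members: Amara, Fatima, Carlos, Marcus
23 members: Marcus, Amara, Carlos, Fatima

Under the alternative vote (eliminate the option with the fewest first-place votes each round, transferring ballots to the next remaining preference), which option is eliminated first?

Fatima

Round 1: Marcus 45, Fatima 19, Carlos 29, Amara 26. Eliminate Fatima.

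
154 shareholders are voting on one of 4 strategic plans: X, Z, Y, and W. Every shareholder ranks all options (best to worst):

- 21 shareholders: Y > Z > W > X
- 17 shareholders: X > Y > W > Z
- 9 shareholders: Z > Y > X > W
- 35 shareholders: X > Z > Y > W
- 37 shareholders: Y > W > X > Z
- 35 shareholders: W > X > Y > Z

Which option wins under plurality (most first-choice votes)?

Y

First-place votes: X 52, Z 9, Y 58, W 35.
Y has the most first-place votes.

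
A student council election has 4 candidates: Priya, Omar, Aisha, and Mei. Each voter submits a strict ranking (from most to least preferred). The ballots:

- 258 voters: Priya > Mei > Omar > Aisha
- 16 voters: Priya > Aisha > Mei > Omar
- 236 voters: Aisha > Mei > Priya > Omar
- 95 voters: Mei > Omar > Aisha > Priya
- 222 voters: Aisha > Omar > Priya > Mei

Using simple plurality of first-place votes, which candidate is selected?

First-place votes: Priya 274, Omar 0, Aisha 458, Mei 95.
Aisha has the most first-place votes.

Aisha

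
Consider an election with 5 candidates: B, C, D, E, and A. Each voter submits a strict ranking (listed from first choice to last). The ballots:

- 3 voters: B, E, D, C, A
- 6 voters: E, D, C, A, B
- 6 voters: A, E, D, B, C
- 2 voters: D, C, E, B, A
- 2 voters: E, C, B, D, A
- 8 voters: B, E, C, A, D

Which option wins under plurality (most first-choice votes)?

B

First-place votes: B 11, C 0, D 2, E 8, A 6.
B has the most first-place votes.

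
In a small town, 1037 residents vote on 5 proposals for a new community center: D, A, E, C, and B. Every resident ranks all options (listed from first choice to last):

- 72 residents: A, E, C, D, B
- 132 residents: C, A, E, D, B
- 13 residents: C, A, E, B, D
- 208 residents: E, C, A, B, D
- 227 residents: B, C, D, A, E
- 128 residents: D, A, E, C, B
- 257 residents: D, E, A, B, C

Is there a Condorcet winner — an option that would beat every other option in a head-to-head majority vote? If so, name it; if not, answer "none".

none

Checking pairwise contests:
C beats D 652–385.
D beats A 612–425.
D beats E 612–425.
E beats C 665–372.
D beats B 589–448.
Every option loses at least one head-to-head, so there is no Condorcet winner.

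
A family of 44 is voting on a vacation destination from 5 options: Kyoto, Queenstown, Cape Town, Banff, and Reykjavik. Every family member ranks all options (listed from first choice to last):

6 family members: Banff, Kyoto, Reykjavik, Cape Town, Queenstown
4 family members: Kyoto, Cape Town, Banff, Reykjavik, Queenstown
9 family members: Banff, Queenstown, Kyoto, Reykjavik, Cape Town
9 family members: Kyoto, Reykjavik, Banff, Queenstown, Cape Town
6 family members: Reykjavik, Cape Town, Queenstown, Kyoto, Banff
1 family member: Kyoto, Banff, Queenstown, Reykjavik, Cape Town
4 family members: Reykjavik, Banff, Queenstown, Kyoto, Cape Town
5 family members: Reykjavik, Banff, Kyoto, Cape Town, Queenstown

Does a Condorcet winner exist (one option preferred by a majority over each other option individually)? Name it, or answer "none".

Checking pairwise contests:
Banff beats Kyoto 24–20.
Kyoto beats Queenstown 25–19.
Kyoto beats Cape Town 38–6.
Reykjavik beats Banff 24–20.
Kyoto beats Reykjavik 29–15.
Every option loses at least one head-to-head, so there is no Condorcet winner.

none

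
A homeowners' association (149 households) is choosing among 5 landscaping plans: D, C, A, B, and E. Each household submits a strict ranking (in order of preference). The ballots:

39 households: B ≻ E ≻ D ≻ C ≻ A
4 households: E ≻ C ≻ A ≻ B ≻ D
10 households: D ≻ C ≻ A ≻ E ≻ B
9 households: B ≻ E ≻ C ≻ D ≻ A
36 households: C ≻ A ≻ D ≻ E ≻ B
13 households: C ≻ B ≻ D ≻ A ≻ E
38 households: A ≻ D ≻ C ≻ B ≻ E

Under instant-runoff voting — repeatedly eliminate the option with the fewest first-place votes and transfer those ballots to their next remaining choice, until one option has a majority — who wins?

C

Round 1: D 10, C 49, A 38, B 48, E 4. Eliminate E.
Round 2: D 10, C 53, A 38, B 48. Eliminate D.
Round 3: C 63, A 38, B 48. Eliminate A.
Round 4: C 101, B 48. C has a majority.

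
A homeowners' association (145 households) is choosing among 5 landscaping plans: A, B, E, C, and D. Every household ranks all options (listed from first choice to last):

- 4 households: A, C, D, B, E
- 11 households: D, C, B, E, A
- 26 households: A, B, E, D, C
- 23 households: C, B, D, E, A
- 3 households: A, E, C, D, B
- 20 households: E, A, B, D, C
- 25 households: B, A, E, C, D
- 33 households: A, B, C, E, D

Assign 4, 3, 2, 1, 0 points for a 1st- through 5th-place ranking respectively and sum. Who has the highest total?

B

A: 4·4 + 11·0 + 26·4 + 23·0 + 3·4 + 20·3 + 25·3 + 33·4 = 399
B: 4·1 + 11·2 + 26·3 + 23·3 + 3·0 + 20·2 + 25·4 + 33·3 = 412
E: 4·0 + 11·1 + 26·2 + 23·1 + 3·3 + 20·4 + 25·2 + 33·1 = 258
C: 4·3 + 11·3 + 26·0 + 23·4 + 3·2 + 20·0 + 25·1 + 33·2 = 234
D: 4·2 + 11·4 + 26·1 + 23·2 + 3·1 + 20·1 + 25·0 + 33·0 = 147
B has the highest Borda score (412).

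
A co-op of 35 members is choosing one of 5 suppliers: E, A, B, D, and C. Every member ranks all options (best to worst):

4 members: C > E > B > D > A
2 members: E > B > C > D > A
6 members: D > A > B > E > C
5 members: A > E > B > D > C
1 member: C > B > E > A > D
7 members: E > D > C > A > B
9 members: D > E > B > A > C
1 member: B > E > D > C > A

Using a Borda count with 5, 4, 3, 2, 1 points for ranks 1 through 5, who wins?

E: 4·4 + 2·5 + 6·2 + 5·4 + 1·3 + 7·5 + 9·4 + 1·4 = 136
A: 4·1 + 2·1 + 6·4 + 5·5 + 1·2 + 7·2 + 9·2 + 1·1 = 90
B: 4·3 + 2·4 + 6·3 + 5·3 + 1·4 + 7·1 + 9·3 + 1·5 = 96
D: 4·2 + 2·2 + 6·5 + 5·2 + 1·1 + 7·4 + 9·5 + 1·3 = 129
C: 4·5 + 2·3 + 6·1 + 5·1 + 1·5 + 7·3 + 9·1 + 1·2 = 74
E has the highest Borda score (136).

E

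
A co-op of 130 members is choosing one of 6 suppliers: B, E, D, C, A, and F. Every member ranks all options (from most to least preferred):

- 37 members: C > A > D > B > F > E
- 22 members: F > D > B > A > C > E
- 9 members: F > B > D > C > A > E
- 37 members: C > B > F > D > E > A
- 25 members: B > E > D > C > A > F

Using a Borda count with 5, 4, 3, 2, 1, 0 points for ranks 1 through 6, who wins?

B: 37·2 + 22·3 + 9·4 + 37·4 + 25·5 = 449
E: 37·0 + 22·0 + 9·0 + 37·1 + 25·4 = 137
D: 37·3 + 22·4 + 9·3 + 37·2 + 25·3 = 375
C: 37·5 + 22·1 + 9·2 + 37·5 + 25·2 = 460
A: 37·4 + 22·2 + 9·1 + 37·0 + 25·1 = 226
F: 37·1 + 22·5 + 9·5 + 37·3 + 25·0 = 303
C has the highest Borda score (460).

C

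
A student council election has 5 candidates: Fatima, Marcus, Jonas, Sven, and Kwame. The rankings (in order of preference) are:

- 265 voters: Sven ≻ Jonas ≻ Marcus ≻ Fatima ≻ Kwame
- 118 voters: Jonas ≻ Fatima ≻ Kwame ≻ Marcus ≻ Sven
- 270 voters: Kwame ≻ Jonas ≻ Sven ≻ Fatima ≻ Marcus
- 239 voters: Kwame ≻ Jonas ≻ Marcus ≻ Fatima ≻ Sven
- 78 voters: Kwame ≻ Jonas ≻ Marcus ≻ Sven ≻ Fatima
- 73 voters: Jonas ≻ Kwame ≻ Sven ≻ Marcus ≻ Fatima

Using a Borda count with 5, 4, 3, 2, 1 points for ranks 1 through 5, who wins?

Fatima: 265·2 + 118·4 + 270·2 + 239·2 + 78·1 + 73·1 = 2171
Marcus: 265·3 + 118·2 + 270·1 + 239·3 + 78·3 + 73·2 = 2398
Jonas: 265·4 + 118·5 + 270·4 + 239·4 + 78·4 + 73·5 = 4363
Sven: 265·5 + 118·1 + 270·3 + 239·1 + 78·2 + 73·3 = 2867
Kwame: 265·1 + 118·3 + 270·5 + 239·5 + 78·5 + 73·4 = 3846
Jonas has the highest Borda score (4363).

Jonas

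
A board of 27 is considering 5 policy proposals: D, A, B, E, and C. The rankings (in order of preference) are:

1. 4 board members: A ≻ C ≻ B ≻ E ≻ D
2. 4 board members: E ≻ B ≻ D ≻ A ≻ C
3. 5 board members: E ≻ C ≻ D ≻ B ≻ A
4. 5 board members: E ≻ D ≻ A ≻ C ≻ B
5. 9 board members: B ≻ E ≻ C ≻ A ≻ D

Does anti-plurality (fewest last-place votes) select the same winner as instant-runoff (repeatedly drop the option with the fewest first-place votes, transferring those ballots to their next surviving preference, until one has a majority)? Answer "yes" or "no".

Anti-plurality — last-place votes: D 13, A 5, B 5, E 0, C 4. Winner: E.
Instant-runoff — R1 D 0, A 4, B 9, E 14, C 0 (E winner). Winner: E.
The two methods agree.

yes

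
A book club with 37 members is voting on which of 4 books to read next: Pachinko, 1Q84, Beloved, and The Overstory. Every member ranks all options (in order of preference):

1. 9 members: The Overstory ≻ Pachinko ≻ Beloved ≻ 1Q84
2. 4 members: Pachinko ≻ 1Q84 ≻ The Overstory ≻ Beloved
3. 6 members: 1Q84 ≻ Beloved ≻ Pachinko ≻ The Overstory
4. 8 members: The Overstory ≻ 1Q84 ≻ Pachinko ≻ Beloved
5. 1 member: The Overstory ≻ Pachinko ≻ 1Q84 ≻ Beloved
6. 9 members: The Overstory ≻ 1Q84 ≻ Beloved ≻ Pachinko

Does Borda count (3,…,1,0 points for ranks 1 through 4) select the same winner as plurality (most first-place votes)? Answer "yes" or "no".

Borda — scores: Pachinko 46, 1Q84 61, Beloved 30, The Overstory 85. Winner: The Overstory.
Plurality — first-place votes: Pachinko 4, 1Q84 6, Beloved 0, The Overstory 27. Winner: The Overstory.
The two methods agree.

yes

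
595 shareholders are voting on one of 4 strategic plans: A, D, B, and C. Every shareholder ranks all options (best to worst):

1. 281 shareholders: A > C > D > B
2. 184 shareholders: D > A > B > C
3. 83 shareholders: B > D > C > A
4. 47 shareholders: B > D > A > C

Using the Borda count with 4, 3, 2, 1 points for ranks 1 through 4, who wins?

A

A: 281·4 + 184·3 + 83·1 + 47·2 = 1853
D: 281·2 + 184·4 + 83·3 + 47·3 = 1688
B: 281·1 + 184·2 + 83·4 + 47·4 = 1169
C: 281·3 + 184·1 + 83·2 + 47·1 = 1240
A has the highest Borda score (1853).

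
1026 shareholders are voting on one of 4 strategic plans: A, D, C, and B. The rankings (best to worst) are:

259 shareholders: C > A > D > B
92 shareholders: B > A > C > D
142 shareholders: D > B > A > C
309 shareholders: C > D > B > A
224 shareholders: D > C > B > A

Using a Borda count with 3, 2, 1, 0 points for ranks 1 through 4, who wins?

A: 259·2 + 92·2 + 142·1 + 309·0 + 224·0 = 844
D: 259·1 + 92·0 + 142·3 + 309·2 + 224·3 = 1975
C: 259·3 + 92·1 + 142·0 + 309·3 + 224·2 = 2244
B: 259·0 + 92·3 + 142·2 + 309·1 + 224·1 = 1093
C has the highest Borda score (2244).

C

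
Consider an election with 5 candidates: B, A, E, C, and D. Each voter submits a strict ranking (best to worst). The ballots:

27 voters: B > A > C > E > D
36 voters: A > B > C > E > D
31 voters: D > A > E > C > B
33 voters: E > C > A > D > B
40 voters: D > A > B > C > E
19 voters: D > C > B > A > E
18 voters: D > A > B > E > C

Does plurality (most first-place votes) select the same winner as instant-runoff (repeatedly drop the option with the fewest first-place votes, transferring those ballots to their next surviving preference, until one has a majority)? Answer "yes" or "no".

Plurality — first-place votes: B 27, A 36, E 33, C 0, D 108. Winner: D.
Instant-runoff — R1 B 27, A 36, E 33, C 0, D 108 (D winner). Winner: D.
The two methods agree.

yes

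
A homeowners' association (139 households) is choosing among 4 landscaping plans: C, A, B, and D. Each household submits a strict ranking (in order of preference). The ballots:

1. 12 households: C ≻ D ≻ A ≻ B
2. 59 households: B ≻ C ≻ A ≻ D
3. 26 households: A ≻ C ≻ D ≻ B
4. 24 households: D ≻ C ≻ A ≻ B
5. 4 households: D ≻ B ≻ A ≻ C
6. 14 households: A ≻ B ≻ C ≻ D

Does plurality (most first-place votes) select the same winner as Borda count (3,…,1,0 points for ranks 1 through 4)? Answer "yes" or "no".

no

Plurality — first-place votes: C 12, A 40, B 59, D 28. Winner: B.
Borda — scores: C 268, A 219, B 213, D 134. Winner: C.
The two methods disagree.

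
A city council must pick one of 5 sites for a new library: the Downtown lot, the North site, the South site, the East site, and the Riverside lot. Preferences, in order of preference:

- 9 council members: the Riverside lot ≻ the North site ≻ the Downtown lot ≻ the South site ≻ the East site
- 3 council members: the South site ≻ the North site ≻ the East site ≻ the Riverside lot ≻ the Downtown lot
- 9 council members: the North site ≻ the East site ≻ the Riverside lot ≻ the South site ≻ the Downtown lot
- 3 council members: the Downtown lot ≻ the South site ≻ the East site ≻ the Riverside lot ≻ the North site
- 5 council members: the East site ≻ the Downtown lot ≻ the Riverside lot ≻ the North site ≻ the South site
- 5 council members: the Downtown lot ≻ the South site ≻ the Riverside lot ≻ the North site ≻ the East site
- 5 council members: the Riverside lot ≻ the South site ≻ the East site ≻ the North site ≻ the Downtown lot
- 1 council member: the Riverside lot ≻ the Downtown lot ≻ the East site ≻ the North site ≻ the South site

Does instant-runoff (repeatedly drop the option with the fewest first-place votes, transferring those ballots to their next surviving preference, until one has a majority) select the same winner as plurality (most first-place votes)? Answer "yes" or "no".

Instant-runoff — R1 the Downtown lot 8, the North site 9, the South site 3, the East site 5, the Riverside lot 15 (the South site out); R2 the Downtown lot 8, the North site 12, the East site 5, the Riverside lot 15 (the East site out); R3 the Downtown lot 13, the North site 12, the Riverside lot 15 (the North site out); R4 the Downtown lot 13, the Riverside lot 27 (the Riverside lot winner). Winner: the Riverside lot.
Plurality — first-place votes: the Downtown lot 8, the North site 9, the South site 3, the East site 5, the Riverside lot 15. Winner: the Riverside lot.
The two methods agree.

yes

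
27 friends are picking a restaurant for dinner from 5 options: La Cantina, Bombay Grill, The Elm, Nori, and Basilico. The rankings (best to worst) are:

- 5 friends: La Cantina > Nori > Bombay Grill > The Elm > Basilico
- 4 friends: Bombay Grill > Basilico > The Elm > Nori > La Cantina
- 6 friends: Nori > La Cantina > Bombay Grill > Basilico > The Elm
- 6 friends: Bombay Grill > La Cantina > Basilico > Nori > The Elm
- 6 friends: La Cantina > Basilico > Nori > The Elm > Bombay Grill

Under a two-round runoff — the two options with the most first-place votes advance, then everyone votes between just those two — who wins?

La Cantina

Round 1 first-place votes: La Cantina 11, Bombay Grill 10, The Elm 0, Nori 6, Basilico 0.
La Cantina and Bombay Grill advance.
Runoff: La Cantina is preferred to Bombay Grill by 17 voters; Bombay Grill by 10.
La Cantina wins the runoff.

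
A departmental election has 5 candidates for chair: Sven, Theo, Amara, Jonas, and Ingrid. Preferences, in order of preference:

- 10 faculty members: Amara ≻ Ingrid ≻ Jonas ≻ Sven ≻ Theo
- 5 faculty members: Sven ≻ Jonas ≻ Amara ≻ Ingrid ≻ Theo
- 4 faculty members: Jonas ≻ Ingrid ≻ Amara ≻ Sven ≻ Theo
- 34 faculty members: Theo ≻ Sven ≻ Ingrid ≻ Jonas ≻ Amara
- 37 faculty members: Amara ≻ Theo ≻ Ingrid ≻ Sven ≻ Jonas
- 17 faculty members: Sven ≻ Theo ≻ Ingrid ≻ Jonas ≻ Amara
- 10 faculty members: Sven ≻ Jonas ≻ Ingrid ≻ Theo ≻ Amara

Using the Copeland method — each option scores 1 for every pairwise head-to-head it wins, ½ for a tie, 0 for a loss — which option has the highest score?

Sven: beats Amara, Jonas, and Ingrid; loses to Theo → score 3.
Theo: beats Sven, Amara, Jonas, and Ingrid → score 4.
Amara: loses to Sven, Theo, Jonas, and Ingrid → score 0.
Jonas: beats Amara; loses to Sven, Theo, and Ingrid → score 1.
Ingrid: beats Amara and Jonas; loses to Sven and Theo → score 2.
Theo has the best pairwise record.

Theo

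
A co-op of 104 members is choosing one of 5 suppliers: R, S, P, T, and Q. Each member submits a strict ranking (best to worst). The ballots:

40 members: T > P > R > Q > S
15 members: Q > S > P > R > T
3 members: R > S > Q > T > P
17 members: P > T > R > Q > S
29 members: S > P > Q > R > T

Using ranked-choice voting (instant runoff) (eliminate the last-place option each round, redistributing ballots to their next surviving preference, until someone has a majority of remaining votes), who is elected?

Round 1: R 3, S 29, P 17, T 40, Q 15. Eliminate R.
Round 2: S 32, P 17, T 40, Q 15. Eliminate Q.
Round 3: S 47, P 17, T 40. Eliminate P.
Round 4: S 47, T 57. T has a majority.

T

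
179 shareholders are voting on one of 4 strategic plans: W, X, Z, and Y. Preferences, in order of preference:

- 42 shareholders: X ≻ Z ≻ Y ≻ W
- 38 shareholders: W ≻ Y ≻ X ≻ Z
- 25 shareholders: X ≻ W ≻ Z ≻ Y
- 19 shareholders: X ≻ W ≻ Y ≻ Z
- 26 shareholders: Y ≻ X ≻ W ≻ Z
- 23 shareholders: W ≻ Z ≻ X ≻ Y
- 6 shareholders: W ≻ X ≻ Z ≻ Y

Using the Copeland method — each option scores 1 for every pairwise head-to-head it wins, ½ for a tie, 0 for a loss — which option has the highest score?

W: beats Z and Y; loses to X → score 2.
X: beats W, Z, and Y → score 3.
Z: beats Y; loses to W and X → score 1.
Y: loses to W, X, and Z → score 0.
X has the best pairwise record.

X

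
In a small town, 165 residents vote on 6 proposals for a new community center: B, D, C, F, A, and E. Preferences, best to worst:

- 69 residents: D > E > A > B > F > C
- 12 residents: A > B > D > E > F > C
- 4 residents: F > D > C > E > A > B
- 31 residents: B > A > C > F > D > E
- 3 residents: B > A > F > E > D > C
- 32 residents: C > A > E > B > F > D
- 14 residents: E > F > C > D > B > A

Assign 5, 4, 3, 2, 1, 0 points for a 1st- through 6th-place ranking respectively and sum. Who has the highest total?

A

B: 69·2 + 12·4 + 4·0 + 31·5 + 3·5 + 32·2 + 14·1 = 434
D: 69·5 + 12·3 + 4·4 + 31·1 + 3·1 + 32·0 + 14·2 = 459
C: 69·0 + 12·0 + 4·3 + 31·3 + 3·0 + 32·5 + 14·3 = 307
F: 69·1 + 12·1 + 4·5 + 31·2 + 3·3 + 32·1 + 14·4 = 260
A: 69·3 + 12·5 + 4·1 + 31·4 + 3·4 + 32·4 + 14·0 = 535
E: 69·4 + 12·2 + 4·2 + 31·0 + 3·2 + 32·3 + 14·5 = 480
A has the highest Borda score (535).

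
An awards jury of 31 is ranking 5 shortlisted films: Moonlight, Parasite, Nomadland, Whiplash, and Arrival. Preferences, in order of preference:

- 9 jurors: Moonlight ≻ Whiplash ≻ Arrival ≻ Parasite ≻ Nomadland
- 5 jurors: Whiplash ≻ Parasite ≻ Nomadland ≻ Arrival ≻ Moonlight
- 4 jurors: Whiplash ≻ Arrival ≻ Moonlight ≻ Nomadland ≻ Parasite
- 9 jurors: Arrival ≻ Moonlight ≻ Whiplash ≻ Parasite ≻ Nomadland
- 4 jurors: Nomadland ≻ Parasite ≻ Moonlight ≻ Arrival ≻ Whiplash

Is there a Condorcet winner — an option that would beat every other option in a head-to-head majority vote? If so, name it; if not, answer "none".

none

Checking pairwise contests:
Arrival beats Moonlight 18–13.
Moonlight beats Parasite 22–9.
Moonlight beats Nomadland 22–9.
Moonlight beats Whiplash 22–9.
Whiplash beats Arrival 18–13.
Every option loses at least one head-to-head, so there is no Condorcet winner.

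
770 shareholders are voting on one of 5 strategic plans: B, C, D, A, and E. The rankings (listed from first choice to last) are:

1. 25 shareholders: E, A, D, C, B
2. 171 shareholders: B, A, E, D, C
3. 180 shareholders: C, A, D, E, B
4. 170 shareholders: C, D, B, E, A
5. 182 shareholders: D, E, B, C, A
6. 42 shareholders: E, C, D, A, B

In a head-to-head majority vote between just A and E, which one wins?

Voters preferring A to E: 351; preferring E to A: 419.
E wins the head-to-head.

E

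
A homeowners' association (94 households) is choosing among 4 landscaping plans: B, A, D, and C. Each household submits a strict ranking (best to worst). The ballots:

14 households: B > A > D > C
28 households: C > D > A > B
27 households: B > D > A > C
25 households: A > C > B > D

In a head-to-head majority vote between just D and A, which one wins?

Voters preferring D to A: 55; preferring A to D: 39.
D wins the head-to-head.

D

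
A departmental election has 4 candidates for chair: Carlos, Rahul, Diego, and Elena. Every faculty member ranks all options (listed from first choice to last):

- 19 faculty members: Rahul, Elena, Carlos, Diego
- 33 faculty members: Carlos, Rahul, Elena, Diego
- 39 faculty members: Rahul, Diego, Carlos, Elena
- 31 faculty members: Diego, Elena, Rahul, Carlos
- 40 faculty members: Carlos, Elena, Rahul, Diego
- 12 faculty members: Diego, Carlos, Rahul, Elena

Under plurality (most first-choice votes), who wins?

First-place votes: Carlos 73, Rahul 58, Diego 43, Elena 0.
Carlos has the most first-place votes.

Carlos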